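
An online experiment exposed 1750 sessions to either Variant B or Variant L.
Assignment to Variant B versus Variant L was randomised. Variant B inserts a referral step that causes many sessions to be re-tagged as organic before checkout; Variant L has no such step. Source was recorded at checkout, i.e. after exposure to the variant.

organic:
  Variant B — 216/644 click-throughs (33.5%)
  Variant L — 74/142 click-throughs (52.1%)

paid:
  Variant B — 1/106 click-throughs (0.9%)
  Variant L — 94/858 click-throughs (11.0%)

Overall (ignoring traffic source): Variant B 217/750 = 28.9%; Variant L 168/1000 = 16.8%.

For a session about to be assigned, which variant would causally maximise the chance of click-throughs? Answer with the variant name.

Variant B

The stratified and pooled comparisons disagree (Variant L wins within each traffic source; Variant B wins overall), so the answer turns on the causal role of traffic source.
Traffic source is recorded after the variant and is itself shifted by it — it sits on the causal path from variant to outcome. Conditioning on a mediator would strip out part of the effect we want; the pooled comparison gives the total causal effect.
Pooled: Variant B 28.9% vs Variant L 16.8%; Variant B is higher overall.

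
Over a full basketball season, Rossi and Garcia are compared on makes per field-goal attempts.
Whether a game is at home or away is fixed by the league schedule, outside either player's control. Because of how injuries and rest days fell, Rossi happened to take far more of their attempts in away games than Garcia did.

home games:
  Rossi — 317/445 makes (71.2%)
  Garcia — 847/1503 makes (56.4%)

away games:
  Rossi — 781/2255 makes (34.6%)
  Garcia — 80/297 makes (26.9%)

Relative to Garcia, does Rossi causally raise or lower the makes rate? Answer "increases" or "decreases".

Within every game venue level Rossi has the higher rate, yet pooled Garcia does — Simpson's reversal.
Game venue is set before the player has any effect — it is not caused by the player — and it independently drives the outcome. That makes it a confounder, so the causal comparison is within game venue levels.
Within each level — home games: 71.2% vs 56.4%; away games: 34.6% vs 26.9% — Rossi is higher every time.

increases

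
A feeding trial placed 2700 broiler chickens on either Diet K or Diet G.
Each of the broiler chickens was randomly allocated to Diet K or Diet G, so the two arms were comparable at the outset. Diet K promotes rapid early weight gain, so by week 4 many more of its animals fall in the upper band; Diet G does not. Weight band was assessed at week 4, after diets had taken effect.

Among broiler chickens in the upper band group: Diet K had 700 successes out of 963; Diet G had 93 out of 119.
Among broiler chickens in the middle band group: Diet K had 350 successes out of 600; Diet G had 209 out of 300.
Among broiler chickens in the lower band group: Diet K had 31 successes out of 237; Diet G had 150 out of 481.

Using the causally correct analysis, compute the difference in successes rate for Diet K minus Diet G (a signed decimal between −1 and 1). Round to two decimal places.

Stratifying would compare diets among broiler chickens the diets themselves sorted into week-4 weight band groups — a form of selection on an intermediate. The unconditioned pooled rates give the total causal effect.
The causal difference is the pooled difference: 0.601 − 0.502 = +0.098.

+0.10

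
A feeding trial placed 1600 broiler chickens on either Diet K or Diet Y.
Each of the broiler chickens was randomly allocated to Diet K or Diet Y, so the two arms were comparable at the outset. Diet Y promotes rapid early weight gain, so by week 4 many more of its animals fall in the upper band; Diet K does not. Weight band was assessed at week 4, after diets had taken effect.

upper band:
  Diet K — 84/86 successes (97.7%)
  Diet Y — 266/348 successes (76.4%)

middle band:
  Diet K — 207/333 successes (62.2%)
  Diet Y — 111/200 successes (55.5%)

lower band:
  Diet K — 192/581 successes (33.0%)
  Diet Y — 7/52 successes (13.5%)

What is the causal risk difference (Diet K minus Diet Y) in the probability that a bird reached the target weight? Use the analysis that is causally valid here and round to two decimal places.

-0.16

Week-4 weight band lies on the pathway diet → week-4 weight band → outcome, so adjusting for it blocks the indirect effect. For the total causal effect of diet, use the unadjusted pooled rates.
The causal difference is the pooled difference: 0.483 − 0.640 = -0.157.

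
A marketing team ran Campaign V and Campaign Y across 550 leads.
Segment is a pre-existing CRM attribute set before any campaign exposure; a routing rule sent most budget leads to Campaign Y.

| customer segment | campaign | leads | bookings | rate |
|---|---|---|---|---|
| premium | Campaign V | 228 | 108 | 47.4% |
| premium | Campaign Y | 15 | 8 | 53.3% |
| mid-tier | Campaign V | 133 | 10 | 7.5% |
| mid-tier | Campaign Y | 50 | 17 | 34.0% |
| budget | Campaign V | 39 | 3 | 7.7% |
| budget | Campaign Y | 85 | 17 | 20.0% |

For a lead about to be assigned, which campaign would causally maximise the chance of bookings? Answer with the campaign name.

Campaign Y

Nothing the campaign does changes customer segment; the imbalance is an allocation artefact. With customer segment also predicting the outcome, the pooled figure is confounded, and the within-stratum comparison is the causal one.
Within each level — premium: 47.4% vs 53.3%; mid-tier: 7.5% vs 34.0%; budget: 7.7% vs 20.0% — Campaign Y is higher every time.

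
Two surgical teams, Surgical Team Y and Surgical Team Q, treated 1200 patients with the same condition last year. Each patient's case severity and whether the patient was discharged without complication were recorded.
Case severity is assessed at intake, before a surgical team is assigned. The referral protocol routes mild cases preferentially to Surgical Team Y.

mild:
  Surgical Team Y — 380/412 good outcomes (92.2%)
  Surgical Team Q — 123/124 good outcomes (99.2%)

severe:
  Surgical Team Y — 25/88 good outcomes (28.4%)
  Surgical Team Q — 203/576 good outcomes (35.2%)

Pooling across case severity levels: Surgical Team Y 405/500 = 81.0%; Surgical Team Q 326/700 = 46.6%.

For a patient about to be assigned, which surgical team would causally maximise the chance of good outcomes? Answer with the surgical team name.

The case severity-specific comparison favours Surgical Team Q throughout, but the pooled figures favour Surgical Team Y. The question is whether to condition on case severity.
Nothing the surgical team does changes case severity; the imbalance is an allocation artefact. With case severity also predicting the outcome, the pooled figure is confounded, and the within-stratum comparison is the causal one.
Within each level — mild: 92.2% vs 99.2%; severe: 28.4% vs 35.2% — Surgical Team Q is higher every time.

Surgical Team Q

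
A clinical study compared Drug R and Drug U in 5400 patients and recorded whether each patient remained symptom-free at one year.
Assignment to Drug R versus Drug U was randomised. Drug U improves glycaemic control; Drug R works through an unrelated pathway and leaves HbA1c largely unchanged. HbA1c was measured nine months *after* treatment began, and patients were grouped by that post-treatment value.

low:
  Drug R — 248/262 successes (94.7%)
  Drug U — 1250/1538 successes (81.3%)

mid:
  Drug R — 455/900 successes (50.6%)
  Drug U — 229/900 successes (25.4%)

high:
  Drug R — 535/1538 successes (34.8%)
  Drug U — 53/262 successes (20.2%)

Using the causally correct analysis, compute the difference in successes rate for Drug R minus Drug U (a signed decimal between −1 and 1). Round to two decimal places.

HbA1c here is a post-treatment variable shaped by the drug; conditioning on it would introduce bias rather than remove it. The overall comparison is the causal one.
The causal difference is the pooled difference: 0.459 − 0.567 = -0.109.

-0.11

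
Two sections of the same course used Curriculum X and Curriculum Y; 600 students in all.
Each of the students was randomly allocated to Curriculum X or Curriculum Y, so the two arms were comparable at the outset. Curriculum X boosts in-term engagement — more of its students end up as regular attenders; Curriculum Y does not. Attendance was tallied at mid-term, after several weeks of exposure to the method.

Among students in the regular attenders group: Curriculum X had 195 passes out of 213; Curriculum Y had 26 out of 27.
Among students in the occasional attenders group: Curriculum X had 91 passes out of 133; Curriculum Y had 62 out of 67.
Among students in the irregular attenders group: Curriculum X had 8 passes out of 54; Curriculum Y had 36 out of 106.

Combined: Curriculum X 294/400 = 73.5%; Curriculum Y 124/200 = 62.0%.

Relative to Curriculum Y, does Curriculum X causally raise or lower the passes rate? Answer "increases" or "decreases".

Within every mid-term attendance level Curriculum Y has the higher rate, yet pooled Curriculum X does — Simpson's reversal.
Mid-term attendance is downstream of the teaching method. One should not condition on a consequence of treatment, so the overall rates are the right comparison.
Pooled: Curriculum X 73.5% vs Curriculum Y 62.0%; Curriculum X is higher overall.

increases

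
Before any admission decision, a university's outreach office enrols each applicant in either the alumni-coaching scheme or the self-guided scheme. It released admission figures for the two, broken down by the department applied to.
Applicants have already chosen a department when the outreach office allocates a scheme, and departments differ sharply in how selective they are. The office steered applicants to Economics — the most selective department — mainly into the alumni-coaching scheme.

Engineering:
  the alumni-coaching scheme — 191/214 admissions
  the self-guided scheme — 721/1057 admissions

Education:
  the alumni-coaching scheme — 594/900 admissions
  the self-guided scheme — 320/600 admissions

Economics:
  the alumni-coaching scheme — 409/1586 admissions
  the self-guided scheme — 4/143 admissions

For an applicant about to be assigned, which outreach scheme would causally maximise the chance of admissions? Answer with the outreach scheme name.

the alumni-coaching scheme

Department differs across outreach schemes for reasons unrelated to any effect of the outreach scheme itself, and it separately predicts the outcome — a classic confounder. We must compare within department levels.
Within each level — Engineering: 89.3% vs 68.2%; Education: 66.0% vs 53.3%; Economics: 25.8% vs 2.8% — the alumni-coaching scheme is higher every time.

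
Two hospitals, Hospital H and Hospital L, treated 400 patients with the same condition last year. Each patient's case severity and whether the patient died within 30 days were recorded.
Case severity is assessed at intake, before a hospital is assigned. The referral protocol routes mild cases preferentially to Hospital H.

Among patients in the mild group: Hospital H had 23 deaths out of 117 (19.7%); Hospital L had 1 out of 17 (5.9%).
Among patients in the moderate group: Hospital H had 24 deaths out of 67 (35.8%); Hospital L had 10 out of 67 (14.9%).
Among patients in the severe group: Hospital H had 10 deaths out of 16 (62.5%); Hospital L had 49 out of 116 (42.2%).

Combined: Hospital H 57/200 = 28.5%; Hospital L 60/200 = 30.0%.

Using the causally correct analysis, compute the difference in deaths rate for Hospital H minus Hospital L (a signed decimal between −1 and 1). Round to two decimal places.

Case severity differs across hospitals for reasons unrelated to any effect of the hospital itself, and it separately predicts the outcome — a classic confounder. We must compare within case severity levels.
Adjusting over the population distribution of case severity: 0.335·(0.197−0.059) + 0.335·(0.358−0.149) + 0.330·(0.625−0.422) = +0.183.

+0.18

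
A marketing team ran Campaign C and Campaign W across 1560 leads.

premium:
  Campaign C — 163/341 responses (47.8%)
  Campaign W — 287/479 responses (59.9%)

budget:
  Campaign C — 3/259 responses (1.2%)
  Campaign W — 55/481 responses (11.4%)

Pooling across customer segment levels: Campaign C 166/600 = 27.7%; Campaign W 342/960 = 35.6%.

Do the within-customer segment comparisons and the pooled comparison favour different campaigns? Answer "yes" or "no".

no

Within each customer segment level (premium 47.8% vs 59.9%; budget 1.2% vs 11.4%), Campaign W has the higher rate every time. Pooled: 27.7% vs 35.6% — Campaign W has the higher rate overall. They agree.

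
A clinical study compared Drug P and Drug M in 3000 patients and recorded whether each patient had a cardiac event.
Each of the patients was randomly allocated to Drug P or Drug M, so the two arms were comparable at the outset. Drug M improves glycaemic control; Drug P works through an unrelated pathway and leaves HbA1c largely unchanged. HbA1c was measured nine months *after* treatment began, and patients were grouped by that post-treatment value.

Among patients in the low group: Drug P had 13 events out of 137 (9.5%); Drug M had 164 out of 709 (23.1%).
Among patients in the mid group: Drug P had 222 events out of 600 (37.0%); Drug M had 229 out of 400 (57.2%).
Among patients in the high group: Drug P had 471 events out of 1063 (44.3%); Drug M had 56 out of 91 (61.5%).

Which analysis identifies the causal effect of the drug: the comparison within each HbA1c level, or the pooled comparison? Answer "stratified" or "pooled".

pooled

The distribution of HbA1c is itself part of what the drug does — it is an intermediate outcome. Holding it fixed would remove that part of the effect; the total effect is the pooled difference.
Pooled: Drug P 39.2% vs Drug M 37.4%; Drug M is lower overall.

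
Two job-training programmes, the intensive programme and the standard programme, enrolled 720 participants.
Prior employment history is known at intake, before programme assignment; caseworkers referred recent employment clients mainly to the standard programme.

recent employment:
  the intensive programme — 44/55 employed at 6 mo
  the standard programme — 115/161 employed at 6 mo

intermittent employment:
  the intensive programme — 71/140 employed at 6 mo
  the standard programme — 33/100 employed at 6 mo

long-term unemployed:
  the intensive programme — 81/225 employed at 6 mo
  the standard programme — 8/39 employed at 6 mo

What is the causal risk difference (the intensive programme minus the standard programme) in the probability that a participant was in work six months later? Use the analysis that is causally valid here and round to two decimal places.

+0.14

The stratified and pooled comparisons disagree (the intensive programme wins within each prior employment history; the standard programme wins overall), so the answer turns on the causal role of prior employment history.
Prior employment history satisfies the back-door criterion: it is not a descendant of the programme, and it blocks the spurious path from programme to outcome. Adjusting for it (i.e., using the within-prior employment history rates) gives the causal effect.
Adjusting over the population distribution of prior employment history: 0.300·(0.800−0.714) + 0.333·(0.507−0.330) + 0.367·(0.360−0.205) = +0.142.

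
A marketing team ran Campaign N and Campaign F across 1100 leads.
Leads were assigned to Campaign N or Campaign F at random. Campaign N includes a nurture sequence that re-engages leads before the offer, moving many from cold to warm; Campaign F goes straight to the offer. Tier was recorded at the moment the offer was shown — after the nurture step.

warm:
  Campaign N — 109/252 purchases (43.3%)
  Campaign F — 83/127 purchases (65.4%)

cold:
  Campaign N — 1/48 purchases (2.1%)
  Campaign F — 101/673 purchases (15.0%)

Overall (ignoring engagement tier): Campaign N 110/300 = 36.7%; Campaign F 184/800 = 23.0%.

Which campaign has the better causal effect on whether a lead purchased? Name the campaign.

Stratifying would compare campaigns among leads the campaigns themselves sorted into engagement tier groups — a form of selection on an intermediate. The unconditioned pooled rates give the total causal effect.
Pooled: Campaign N 36.7% vs Campaign F 23.0%; Campaign N is higher overall.

Campaign N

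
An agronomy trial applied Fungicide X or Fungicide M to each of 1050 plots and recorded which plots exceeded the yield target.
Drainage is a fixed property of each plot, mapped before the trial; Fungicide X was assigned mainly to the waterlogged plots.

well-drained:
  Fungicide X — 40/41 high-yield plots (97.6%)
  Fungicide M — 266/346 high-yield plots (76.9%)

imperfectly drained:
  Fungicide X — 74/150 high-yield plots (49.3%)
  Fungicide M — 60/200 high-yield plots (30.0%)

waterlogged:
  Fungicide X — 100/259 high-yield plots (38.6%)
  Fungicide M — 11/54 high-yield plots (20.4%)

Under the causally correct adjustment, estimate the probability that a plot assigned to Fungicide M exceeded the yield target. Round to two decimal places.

The field drainage-specific comparison favours Fungicide X throughout, but the pooled figures favour Fungicide M. The question is whether to condition on field drainage.
Field drainage differs across fungicides for reasons unrelated to any effect of the fungicide itself, and it separately predicts the outcome — a classic confounder. We must compare within field drainage levels.
Standardising Fungicide M to the population field drainage mix: 0.369·266/346 + 0.333·60/200 + 0.298·11/54 = 0.444.

0.44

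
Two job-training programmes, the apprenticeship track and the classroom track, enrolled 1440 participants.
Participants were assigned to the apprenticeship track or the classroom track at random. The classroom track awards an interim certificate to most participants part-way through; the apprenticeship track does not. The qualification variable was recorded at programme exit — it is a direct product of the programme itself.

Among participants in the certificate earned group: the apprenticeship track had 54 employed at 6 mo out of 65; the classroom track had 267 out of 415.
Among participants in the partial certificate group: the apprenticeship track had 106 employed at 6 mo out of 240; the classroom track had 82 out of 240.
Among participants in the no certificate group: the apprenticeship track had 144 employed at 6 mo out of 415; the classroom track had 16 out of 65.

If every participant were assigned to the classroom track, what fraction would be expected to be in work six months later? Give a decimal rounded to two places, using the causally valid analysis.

Qualification attained during the programme lies on the pathway programme → qualification attained during the programme → outcome, so adjusting for it blocks the indirect effect. For the total causal effect of programme, use the unadjusted pooled rates.
So P(outcome | do(the classroom track)) is just the pooled rate for the classroom track: 365/720 = 0.507.

0.51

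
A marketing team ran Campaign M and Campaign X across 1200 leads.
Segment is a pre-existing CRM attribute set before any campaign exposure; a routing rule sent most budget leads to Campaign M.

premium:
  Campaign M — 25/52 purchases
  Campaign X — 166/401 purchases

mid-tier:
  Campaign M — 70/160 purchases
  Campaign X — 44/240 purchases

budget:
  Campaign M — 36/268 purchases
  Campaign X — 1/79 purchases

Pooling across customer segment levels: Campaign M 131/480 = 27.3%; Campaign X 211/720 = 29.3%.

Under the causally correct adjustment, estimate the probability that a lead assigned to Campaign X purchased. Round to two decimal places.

0.22

The customer segment-specific comparison favours Campaign M throughout, but the pooled figures favour Campaign X. The question is whether to condition on customer segment.
Nothing the campaign does changes customer segment; the imbalance is an allocation artefact. With customer segment also predicting the outcome, the pooled figure is confounded, and the within-stratum comparison is the causal one.
Standardising Campaign X to the population customer segment mix: 0.378·166/401 + 0.333·44/240 + 0.289·1/79 = 0.221.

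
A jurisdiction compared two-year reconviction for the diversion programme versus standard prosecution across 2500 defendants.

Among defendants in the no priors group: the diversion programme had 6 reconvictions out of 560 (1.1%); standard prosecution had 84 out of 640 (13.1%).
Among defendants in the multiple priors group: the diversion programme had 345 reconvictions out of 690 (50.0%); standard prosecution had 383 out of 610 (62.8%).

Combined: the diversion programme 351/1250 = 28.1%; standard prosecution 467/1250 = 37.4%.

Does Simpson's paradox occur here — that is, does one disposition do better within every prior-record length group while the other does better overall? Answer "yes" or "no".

Within each prior-record length level (no priors 1.1% vs 13.1%; multiple priors 50.0% vs 62.8%), the diversion programme has the lower rate every time. Pooled: 28.1% vs 37.4% — the diversion programme has the lower rate overall. They agree.

no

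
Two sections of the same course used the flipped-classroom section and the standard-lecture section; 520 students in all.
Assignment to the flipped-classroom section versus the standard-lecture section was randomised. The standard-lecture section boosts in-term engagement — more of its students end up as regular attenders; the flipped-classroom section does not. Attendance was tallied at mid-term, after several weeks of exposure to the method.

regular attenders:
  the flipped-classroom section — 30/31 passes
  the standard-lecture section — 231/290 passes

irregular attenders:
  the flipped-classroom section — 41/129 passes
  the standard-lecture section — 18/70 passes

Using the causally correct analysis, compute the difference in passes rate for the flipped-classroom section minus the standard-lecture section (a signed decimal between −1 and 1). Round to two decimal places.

Within every mid-term attendance level the flipped-classroom section has the higher rate, yet pooled the standard-lecture section does — Simpson's reversal.
Mid-term attendance lies on the pathway teaching method → mid-term attendance → outcome, so adjusting for it blocks the indirect effect. For the total causal effect of teaching method, use the unadjusted pooled rates.
The causal difference is the pooled difference: 0.444 − 0.692 = -0.248.

-0.25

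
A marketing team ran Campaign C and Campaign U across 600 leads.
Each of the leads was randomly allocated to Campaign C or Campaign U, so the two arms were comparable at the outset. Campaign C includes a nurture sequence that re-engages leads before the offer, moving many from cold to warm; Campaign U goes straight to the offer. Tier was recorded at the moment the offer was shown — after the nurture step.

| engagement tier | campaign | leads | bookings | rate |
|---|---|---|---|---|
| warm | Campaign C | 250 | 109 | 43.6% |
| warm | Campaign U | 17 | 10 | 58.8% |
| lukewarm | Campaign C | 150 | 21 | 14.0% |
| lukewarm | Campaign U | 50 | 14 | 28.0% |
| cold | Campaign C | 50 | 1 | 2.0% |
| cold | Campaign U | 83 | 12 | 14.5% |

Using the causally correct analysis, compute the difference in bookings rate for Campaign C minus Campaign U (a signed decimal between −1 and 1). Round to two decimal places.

Within every engagement tier level Campaign U has the higher rate, yet pooled Campaign C does — Simpson's reversal.
The distribution of engagement tier is itself part of what the campaign does — it is an intermediate outcome. Holding it fixed would remove that part of the effect; the total effect is the pooled difference.
The causal difference is the pooled difference: 0.291 − 0.240 = +0.051.

+0.05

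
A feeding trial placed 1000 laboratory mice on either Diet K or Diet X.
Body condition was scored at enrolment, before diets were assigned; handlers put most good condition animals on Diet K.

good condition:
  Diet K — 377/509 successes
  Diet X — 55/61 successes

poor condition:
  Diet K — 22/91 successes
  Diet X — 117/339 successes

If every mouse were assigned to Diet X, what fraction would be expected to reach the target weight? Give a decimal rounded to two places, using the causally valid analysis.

0.66

Diet X is higher inside every starting body condition stratum but Diet K is higher in aggregate. Whether to stratify depends on how starting body condition relates to the diet.
Starting body condition satisfies the back-door criterion: it is not a descendant of the diet, and it blocks the spurious path from diet to outcome. Adjusting for it (i.e., using the within-starting body condition rates) gives the causal effect.
Standardising Diet X to the population starting body condition mix: 0.570·55/61 + 0.430·117/339 = 0.662.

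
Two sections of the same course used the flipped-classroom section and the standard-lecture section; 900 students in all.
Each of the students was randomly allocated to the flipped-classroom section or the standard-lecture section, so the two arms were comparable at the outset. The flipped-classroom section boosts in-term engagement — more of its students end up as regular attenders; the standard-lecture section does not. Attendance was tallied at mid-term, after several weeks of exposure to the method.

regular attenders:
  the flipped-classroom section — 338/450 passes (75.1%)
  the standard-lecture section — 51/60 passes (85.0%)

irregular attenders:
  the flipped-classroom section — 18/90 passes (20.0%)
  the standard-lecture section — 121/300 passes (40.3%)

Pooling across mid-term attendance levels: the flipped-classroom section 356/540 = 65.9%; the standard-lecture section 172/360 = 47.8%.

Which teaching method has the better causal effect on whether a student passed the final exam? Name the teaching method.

The distribution of mid-term attendance is itself part of what the teaching method does — it is an intermediate outcome. Holding it fixed would remove that part of the effect; the total effect is the pooled difference.
Pooled: the flipped-classroom section 65.9% vs the standard-lecture section 47.8%; the flipped-classroom section is higher overall.

the flipped-classroom section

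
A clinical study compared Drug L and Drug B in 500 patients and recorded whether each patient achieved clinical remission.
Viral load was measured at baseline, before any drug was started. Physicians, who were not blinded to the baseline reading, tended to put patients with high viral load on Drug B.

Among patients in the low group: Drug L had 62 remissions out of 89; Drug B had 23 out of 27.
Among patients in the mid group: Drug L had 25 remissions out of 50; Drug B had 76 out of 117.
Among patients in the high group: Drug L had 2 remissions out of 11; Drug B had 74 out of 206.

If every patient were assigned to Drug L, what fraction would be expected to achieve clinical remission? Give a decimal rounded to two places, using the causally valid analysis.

Nothing the drug does changes viral load; the imbalance is an allocation artefact. With viral load also predicting the outcome, the pooled figure is confounded, and the within-stratum comparison is the causal one.
Standardising Drug L to the population viral load mix: 0.232·62/89 + 0.334·25/50 + 0.434·2/11 = 0.408.

0.41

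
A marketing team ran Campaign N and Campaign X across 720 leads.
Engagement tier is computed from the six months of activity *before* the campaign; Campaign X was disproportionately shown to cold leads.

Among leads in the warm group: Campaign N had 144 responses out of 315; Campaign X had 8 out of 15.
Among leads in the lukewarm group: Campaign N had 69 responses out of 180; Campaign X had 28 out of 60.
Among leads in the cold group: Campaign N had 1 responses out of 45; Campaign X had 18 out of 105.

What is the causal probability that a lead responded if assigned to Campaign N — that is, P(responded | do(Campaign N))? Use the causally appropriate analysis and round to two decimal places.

0.34

Here engagement tier is a common cause — it drives both which campaign a case falls under and the outcome. The crude comparison mixes populations; the stratum-specific rates are the causally relevant ones.
Standardising Campaign N to the population engagement tier mix: 0.458·144/315 + 0.333·69/180 + 0.208·1/45 = 0.342.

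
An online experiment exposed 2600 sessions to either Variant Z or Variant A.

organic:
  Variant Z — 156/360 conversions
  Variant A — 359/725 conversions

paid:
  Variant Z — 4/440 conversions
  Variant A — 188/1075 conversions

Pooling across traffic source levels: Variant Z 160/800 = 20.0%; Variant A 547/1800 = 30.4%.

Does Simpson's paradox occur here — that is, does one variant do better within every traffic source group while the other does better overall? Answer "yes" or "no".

Within each traffic source level (organic 43.3% vs 49.5%; paid 0.9% vs 17.5%), Variant A has the higher rate every time. Pooled: 20.0% vs 30.4% — Variant A has the higher rate overall. They agree.

no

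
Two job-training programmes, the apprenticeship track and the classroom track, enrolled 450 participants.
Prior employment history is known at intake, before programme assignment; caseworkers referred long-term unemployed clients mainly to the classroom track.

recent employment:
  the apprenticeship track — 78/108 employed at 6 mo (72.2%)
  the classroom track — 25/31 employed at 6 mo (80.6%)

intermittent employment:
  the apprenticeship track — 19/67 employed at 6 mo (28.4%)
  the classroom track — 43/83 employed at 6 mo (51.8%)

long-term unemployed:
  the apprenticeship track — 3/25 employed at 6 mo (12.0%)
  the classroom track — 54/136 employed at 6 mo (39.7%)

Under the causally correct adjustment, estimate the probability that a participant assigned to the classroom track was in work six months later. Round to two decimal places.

The imbalance in prior employment history arose from how participants were allocated, not from anything the programme did; and prior employment history independently affects the outcome. The pooled gap is confounded — condition on prior employment history.
Standardising the classroom track to the population prior employment history mix: 0.309·25/31 + 0.333·43/83 + 0.358·54/136 = 0.564.

0.56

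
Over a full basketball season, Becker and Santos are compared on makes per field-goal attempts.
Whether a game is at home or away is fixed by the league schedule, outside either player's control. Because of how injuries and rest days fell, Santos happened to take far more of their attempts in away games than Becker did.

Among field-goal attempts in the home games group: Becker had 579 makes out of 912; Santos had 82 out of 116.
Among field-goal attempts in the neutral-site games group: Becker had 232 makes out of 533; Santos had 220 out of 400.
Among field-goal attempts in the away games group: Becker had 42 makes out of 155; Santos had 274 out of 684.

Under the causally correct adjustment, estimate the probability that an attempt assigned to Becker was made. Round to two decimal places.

The imbalance in game venue arose from how field-goal attempts were allocated, not from anything the player did; and game venue independently affects the outcome. The pooled gap is confounded — condition on game venue.
Standardising Becker to the population game venue mix: 0.367·579/912 + 0.333·232/533 + 0.300·42/155 = 0.459.

0.46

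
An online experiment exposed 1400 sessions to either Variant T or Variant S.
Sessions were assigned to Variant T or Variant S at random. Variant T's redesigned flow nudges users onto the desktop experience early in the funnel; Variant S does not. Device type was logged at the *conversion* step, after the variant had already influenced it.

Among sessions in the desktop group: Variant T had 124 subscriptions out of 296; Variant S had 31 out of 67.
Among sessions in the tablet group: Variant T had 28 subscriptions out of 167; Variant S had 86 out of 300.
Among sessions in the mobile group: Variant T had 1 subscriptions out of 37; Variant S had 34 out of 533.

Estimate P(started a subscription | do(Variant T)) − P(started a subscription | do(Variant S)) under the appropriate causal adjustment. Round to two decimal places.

+0.14

The stratified and pooled comparisons disagree (Variant S wins within each device type; Variant T wins overall), so the answer turns on the causal role of device type.
Device type lies on the pathway variant → device type → outcome, so adjusting for it blocks the indirect effect. For the total causal effect of variant, use the unadjusted pooled rates.
The causal difference is the pooled difference: 0.306 − 0.168 = +0.138.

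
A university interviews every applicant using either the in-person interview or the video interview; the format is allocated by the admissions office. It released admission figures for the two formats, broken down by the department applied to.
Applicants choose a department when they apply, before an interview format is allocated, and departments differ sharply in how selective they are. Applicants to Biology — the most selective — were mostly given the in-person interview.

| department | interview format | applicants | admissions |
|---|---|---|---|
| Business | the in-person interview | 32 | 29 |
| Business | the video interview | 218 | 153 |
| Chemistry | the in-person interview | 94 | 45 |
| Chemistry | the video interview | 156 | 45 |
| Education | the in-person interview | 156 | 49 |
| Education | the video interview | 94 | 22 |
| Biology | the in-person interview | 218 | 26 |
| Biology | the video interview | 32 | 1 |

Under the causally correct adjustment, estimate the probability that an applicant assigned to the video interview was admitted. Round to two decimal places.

0.31

Department differs across interview formats for reasons unrelated to any effect of the interview format itself, and it separately predicts the outcome — a classic confounder. We must compare within department levels.
Standardising the video interview to the population department mix: 0.250·153/218 + 0.250·45/156 + 0.250·22/94 + 0.250·1/32 = 0.314.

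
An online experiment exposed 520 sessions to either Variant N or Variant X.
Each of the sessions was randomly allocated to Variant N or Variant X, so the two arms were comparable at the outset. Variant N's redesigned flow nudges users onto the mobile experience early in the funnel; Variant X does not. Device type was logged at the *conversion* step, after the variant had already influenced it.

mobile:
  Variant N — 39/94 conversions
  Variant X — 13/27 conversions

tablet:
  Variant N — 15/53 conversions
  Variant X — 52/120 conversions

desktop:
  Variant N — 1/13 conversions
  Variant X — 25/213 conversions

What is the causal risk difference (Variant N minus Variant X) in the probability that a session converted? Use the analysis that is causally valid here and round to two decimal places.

The device type-specific comparison favours Variant X throughout, but the pooled figures favour Variant N. The question is whether to condition on device type.
Device type is recorded after the variant and is itself shifted by it — it sits on the causal path from variant to outcome. Conditioning on a mediator would strip out part of the effect we want; the pooled comparison gives the total causal effect.
The causal difference is the pooled difference: 0.344 − 0.250 = +0.094.

+0.09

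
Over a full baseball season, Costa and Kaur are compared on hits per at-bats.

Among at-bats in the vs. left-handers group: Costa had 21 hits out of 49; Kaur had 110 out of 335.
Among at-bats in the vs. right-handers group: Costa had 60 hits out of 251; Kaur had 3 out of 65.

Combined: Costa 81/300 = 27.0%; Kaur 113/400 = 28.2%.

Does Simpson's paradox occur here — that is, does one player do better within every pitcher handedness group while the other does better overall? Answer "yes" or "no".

yes

Within each pitcher handedness level (vs. left-handers 42.9% vs 32.8%; vs. right-handers 23.9% vs 4.6%), Costa has the higher rate every time. Pooled: 27.0% vs 28.2% — Kaur has the higher rate overall. The two comparisons disagree.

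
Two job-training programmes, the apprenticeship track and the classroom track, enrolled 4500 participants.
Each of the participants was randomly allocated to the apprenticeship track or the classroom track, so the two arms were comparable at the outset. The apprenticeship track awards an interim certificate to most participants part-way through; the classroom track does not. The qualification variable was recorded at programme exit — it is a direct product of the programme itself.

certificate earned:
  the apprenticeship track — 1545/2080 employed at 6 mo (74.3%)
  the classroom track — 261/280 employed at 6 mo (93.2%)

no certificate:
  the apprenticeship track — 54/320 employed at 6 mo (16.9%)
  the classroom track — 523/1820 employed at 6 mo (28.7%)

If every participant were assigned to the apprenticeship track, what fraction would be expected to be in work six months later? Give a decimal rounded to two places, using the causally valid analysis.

Because the programme influences qualification attained during the programme, qualification attained during the programme is a post-treatment mediator, not a confounder. Stratifying on it would bias the estimate; the causal effect is the crude pooled difference.
So P(outcome | do(the apprenticeship track)) is just the pooled rate for the apprenticeship track: 1599/2400 = 0.666.

0.67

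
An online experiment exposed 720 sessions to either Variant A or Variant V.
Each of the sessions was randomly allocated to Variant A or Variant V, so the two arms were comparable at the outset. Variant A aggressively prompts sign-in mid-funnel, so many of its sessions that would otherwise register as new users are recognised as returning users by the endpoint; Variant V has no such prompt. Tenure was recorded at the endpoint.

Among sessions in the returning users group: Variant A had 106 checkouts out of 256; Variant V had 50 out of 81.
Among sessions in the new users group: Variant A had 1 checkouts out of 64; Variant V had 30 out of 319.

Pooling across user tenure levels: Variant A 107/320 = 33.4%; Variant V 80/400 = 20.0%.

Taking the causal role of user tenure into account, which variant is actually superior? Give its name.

The distribution of user tenure is itself part of what the variant does — it is an intermediate outcome. Holding it fixed would remove that part of the effect; the total effect is the pooled difference.
Pooled: Variant A 33.4% vs Variant V 20.0%; Variant A is higher overall.

Variant A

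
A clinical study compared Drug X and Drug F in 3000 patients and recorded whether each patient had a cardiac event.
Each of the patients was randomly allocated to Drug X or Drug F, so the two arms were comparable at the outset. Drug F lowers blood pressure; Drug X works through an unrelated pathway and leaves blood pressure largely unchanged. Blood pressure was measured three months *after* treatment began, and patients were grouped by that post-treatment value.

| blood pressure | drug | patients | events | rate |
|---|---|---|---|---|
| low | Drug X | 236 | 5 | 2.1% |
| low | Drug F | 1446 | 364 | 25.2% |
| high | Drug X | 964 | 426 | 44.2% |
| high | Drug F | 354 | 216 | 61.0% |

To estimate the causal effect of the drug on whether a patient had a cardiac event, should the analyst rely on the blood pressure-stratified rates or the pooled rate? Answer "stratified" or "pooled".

pooled

Blood pressure is downstream of the drug. One should not condition on a consequence of treatment, so the overall rates are the right comparison.
Pooled: Drug X 35.9% vs Drug F 32.2%; Drug F is lower overall.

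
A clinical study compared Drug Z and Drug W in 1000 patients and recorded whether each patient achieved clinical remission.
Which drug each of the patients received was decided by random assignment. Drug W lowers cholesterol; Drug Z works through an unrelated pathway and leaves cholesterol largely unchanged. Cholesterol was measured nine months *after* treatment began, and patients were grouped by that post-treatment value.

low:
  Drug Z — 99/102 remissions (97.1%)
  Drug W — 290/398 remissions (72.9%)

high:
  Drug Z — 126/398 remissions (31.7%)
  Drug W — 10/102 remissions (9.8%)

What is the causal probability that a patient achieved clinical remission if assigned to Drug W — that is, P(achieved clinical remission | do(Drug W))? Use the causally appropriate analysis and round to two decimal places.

Cholesterol lies on the pathway drug → cholesterol → outcome, so adjusting for it blocks the indirect effect. For the total causal effect of drug, use the unadjusted pooled rates.
So P(outcome | do(Drug W)) is just the pooled rate for Drug W: 300/500 = 0.600.

0.60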